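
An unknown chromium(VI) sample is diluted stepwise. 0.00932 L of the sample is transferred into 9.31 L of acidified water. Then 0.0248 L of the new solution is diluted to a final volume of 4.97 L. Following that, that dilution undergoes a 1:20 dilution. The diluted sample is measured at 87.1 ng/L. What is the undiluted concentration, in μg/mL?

Overall dilution factor = 999.9 × 200.4 × 20 = 4.01 × 10⁶.
Original = 87.1 ng/L × 4.01 × 10⁶ = 3.49 × 10⁸ ng/L = 349 μg/mL.

349 μg/mL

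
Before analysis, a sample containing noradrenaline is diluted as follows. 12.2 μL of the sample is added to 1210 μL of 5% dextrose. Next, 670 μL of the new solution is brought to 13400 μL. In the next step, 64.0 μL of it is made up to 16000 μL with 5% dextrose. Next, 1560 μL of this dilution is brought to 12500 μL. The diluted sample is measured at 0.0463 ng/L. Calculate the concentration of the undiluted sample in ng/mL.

Overall dilution factor = 100.2 × 20 × 250 × 8.013 = 4.01 × 10⁶.
Original = 0.0463 ng/L × 4.01 × 10⁶ = 1.86 × 10⁵ ng/L = 186 ng/mL.

186 ng/mL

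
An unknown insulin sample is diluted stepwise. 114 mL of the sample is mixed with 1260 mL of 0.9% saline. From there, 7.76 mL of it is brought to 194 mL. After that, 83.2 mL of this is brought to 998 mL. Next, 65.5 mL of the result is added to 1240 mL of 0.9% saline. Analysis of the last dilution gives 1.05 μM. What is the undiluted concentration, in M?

0.0756 M

Overall dilution factor = 12.05 × 25 × 12.00 × 19.93 = 7.20 × 10⁴.
Original = 1.05 μM × 7.20 × 10⁴ = 7.56 × 10⁴ μM = 0.0756 M.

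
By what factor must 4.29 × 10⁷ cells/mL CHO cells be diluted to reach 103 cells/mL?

Factor = C₀/C_target = 4.29 × 10⁷ cells/mL / 103 cells/mL = 4.17 × 10⁵.

4.17 × 10⁵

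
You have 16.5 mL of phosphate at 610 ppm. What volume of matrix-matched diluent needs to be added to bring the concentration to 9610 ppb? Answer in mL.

1030 mL

9610 ppb = 9.61 ppm.
V₂ = C₁V₁/C₂ = 610 × 16.5 / 9.61 = 1047 mL.
Diluent to add = V₂ − V₁ = 1047 − 16.5 = 1030 mL.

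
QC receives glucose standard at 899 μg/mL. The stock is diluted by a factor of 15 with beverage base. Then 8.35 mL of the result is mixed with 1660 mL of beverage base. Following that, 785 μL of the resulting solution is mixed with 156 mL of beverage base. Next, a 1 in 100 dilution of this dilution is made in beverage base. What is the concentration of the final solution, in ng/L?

Overall dilution factor = 15 × 199.8 × 199.7 × 100 = 5.99 × 10⁷.
899 μg/mL / 5.99 × 10⁷ = 1.50 × 10⁻⁵ μg/mL = 15.0 ng/L.

15.0 ng/L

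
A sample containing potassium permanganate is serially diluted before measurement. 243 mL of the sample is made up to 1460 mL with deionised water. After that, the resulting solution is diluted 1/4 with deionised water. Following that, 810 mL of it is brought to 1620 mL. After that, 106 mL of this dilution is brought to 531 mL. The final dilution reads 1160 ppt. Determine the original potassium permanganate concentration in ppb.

279 ppb

Overall dilution factor = 6.008 × 4 × 2 × 5.009 = 241.
Original = 1160 ppt × 241 = 2.79 × 10⁵ ppt = 279 ppb.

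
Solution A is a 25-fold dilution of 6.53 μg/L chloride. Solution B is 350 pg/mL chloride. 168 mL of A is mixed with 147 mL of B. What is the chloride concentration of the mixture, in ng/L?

303 ng/L

C_A = 6.53 μg/L / 25 = 0.261 μg/L.
C_B = 350 pg/mL = 0.350 μg/L.
C_mix = (C_A·V_A + C_B·V_B)/(V_A + V_B) = (0.261×168 + 0.350×147) / 315.0 = 0.303 μg/L = 303 ng/L.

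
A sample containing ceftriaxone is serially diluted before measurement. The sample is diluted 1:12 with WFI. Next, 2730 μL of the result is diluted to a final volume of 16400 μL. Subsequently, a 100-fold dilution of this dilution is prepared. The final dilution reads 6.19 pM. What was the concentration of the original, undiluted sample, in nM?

44.6 nM

Overall dilution factor = 12 × 6.007 × 100 = 7209.
Original = 6.19 pM × 7209 = 4.46 × 10⁴ pM = 44.6 nM.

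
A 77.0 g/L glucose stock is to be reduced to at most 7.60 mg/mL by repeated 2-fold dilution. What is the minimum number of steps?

4

Need 2ⁿ ≥ 10.1, so n ≥ log(10.1)/log(2) = 3.34.
Minimum whole steps: n = 4.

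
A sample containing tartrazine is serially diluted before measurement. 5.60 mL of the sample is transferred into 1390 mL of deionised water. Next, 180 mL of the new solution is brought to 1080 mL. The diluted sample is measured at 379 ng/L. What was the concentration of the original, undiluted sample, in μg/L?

567 μg/L

Overall dilution factor = 249.2 × 6 = 1495.
Original = 379 ng/L × 1495 = 5.67 × 10⁵ ng/L = 567 μg/L.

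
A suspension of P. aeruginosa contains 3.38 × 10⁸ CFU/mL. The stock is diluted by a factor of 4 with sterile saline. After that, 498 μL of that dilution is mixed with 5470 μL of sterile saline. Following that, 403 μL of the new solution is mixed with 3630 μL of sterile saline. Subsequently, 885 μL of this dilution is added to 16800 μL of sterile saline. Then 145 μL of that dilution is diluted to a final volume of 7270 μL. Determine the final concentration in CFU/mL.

703 CFU/mL

Overall dilution factor = 4 × 11.98 × 10.01 × 19.98 × 50.14 = 4.81 × 10⁵.
3.38 × 10⁸ CFU/mL / 4.81 × 10⁵ = 703 CFU/mL.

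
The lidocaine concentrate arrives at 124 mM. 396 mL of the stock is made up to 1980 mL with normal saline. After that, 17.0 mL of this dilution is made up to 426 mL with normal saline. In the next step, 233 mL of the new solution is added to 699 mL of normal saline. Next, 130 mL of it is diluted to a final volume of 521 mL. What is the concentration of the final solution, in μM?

61.7 μM

Overall dilution factor = 5 × 25.06 × 4 × 4.008 = 2009.
124 mM / 2009 = 0.0617 mM = 61.7 μM.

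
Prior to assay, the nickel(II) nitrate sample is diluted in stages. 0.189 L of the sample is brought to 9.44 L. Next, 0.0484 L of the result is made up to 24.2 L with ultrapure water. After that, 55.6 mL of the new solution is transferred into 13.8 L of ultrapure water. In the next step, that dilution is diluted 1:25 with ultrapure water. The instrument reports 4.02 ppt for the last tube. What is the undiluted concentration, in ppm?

625 ppm

Overall dilution factor = 49.95 × 500 × 249.2 × 25 = 1.56 × 10⁸.
Original = 4.02 ppt × 1.56 × 10⁸ = 6.25 × 10⁸ ppt = 625 ppm.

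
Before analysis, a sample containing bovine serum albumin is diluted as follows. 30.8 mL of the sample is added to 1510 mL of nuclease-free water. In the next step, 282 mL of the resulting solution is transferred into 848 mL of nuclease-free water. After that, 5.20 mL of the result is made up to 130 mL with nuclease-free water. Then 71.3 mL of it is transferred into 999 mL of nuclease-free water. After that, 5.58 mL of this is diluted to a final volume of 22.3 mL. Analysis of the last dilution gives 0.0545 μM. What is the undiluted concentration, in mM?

Overall dilution factor = 50.03 × 4.007 × 25 × 15.01 × 3.996 = 3.01 × 10⁵.
Original = 0.0545 μM × 3.01 × 10⁵ = 1.64 × 10⁴ μM = 16.4 mM.

16.4 mM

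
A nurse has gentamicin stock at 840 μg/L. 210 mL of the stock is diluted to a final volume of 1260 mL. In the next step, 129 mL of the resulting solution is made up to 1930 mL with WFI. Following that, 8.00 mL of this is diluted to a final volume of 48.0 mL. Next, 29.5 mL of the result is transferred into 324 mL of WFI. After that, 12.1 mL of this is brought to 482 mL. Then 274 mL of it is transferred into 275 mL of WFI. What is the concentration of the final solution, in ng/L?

1.63 ng/L

Overall dilution factor = 6 × 14.96 × 6 × 11.98 × 39.83 × 2.004 = 5.15 × 10⁵.
840 μg/L / 5.15 × 10⁵ = 1.63 × 10⁻³ μg/L = 1.63 ng/L.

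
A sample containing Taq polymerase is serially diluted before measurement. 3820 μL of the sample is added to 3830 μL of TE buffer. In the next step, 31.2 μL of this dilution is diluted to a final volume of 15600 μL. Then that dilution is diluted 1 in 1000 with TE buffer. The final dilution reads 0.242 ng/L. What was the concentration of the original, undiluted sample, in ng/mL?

Overall dilution factor = 2.003 × 500 × 1000 = 1.00 × 10⁶.
Original = 0.242 ng/L × 1.00 × 10⁶ = 2.42 × 10⁵ ng/L = 242 ng/mL.

242 ng/mL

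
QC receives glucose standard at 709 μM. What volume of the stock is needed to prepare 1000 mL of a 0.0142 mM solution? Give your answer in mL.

0.0142 mM = 14.2 μM.
V₁ = C₂V₂/C₁ = 14.2 × 1000 / 709 = 20.0 mL.

20.0 mL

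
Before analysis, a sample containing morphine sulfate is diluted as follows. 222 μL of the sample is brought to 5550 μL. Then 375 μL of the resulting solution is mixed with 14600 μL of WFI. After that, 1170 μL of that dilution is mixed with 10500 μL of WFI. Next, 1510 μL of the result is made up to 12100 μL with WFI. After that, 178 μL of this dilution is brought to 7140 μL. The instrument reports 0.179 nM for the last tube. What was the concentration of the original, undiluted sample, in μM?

573 μM

Overall dilution factor = 25 × 39.93 × 9.974 × 8.013 × 40.11 = 3.20 × 10⁶.
Original = 0.179 nM × 3.20 × 10⁶ = 5.73 × 10⁵ nM = 573 μM.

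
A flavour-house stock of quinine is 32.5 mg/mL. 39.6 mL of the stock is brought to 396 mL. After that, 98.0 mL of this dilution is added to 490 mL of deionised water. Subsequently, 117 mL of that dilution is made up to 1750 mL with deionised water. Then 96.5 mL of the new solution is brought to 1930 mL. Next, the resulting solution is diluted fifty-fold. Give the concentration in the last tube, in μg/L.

36.2 μg/L

Overall dilution factor = 10 × 6 × 14.96 × 20 × 50 = 8.97 × 10⁵.
32.5 mg/mL / 8.97 × 10⁵ = 3.62 × 10⁻⁵ mg/mL = 36.2 μg/L.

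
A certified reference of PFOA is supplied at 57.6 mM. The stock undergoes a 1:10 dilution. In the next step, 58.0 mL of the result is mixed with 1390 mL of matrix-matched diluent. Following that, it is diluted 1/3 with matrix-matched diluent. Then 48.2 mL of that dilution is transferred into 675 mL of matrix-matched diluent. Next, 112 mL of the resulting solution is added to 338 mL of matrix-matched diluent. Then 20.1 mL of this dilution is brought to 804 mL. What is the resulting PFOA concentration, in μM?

0.0319 μM

Overall dilution factor = 10 × 24.97 × 3 × 15.00 × 4.018 × 40 = 1.81 × 10⁶.
57.6 mM / 1.81 × 10⁶ = 3.19 × 10⁻⁵ mM = 0.0319 μM.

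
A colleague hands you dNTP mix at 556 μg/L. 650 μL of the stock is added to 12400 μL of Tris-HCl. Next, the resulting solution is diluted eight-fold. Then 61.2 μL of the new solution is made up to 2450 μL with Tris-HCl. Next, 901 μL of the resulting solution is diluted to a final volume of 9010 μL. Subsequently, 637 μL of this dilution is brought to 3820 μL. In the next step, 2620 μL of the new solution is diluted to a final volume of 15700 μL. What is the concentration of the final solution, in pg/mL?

0.241 pg/mL

Overall dilution factor = 20.08 × 8 × 40.03 × 10 × 5.997 × 5.992 = 2.31 × 10⁶.
556 μg/L / 2.31 × 10⁶ = 2.41 × 10⁻⁴ μg/L = 0.241 pg/mL.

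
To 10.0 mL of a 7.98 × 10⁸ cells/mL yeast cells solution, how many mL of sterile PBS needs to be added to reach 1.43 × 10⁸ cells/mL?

45.8 mL

V₂ = C₁V₁/C₂ = 7.98 × 10⁸ × 10.0 / 1.43 × 10⁸ = 55.8 mL.
Diluent to add = V₂ − V₁ = 55.8 − 10.0 = 45.8 mL.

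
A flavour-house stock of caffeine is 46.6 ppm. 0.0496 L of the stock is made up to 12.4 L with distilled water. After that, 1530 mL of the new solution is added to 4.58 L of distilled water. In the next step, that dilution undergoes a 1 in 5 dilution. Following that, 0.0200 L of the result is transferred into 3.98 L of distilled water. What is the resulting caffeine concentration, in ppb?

Overall dilution factor = 250 × 3.993 × 5 × 200 = 9.98 × 10⁵.
46.6 ppm / 9.98 × 10⁵ = 4.67 × 10⁻⁵ ppm = 0.0467 ppb.

0.0467 ppb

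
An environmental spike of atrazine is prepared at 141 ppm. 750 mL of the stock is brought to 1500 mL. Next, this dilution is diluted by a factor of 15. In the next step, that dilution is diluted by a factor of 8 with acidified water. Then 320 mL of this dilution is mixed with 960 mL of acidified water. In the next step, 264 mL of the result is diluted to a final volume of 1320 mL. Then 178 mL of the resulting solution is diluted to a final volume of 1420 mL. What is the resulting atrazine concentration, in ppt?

3680 ppt

Overall dilution factor = 2 × 15 × 8 × 4 × 5 × 7.978 = 3.83 × 10⁴.
141 ppm / 3.83 × 10⁴ = 3.68 × 10⁻³ ppm = 3680 ppt.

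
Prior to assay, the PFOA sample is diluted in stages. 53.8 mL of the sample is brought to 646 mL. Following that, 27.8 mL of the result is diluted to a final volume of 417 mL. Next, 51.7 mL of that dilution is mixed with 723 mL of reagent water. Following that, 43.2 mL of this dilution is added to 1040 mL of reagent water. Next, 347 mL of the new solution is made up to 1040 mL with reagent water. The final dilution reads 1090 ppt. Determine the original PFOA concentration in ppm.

221 ppm

Overall dilution factor = 12.01 × 15 × 14.98 × 25.07 × 2.997 = 2.03 × 10⁵.
Original = 1090 ppt × 2.03 × 10⁵ = 2.21 × 10⁸ ppt = 221 ppm.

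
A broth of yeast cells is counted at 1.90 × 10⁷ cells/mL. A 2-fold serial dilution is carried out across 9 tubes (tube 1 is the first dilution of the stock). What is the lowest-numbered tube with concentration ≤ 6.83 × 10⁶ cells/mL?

Tube n has concentration 1.90 × 10⁷ cells/mL / 2ⁿ.
Need 2ⁿ ≥ 1.90 × 10⁷ cells/mL / 6.83 × 10⁶ cells/mL = 2.78, so n ≥ 1.48.
First such tube: n = 2.

tube 2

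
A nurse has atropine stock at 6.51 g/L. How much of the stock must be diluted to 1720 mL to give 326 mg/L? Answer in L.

0.0861 L

326 mg/L = 0.326 g/L.
V₁ = C₂V₂/C₁ = 0.326 × 1720 / 6.51 = 86.1 mL = 0.0861 L.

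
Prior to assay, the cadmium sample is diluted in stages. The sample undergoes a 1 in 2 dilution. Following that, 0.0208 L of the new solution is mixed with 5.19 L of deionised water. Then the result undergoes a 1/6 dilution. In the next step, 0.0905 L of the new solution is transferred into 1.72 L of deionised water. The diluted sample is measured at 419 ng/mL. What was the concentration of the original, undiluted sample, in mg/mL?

Overall dilution factor = 2 × 250.5 × 6 × 20.01 = 6.01 × 10⁴.
Original = 419 ng/mL × 6.01 × 10⁴ = 2.52 × 10⁷ ng/mL = 25.2 mg/mL.

25.2 mg/mL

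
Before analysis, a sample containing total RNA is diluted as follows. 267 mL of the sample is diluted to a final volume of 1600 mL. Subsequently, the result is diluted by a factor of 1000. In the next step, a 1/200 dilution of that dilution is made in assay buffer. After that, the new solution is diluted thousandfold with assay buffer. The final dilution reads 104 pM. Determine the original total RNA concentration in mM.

125 mM

Overall dilution factor = 5.993 × 1000 × 200 × 1000 = 1.20 × 10⁹.
Original = 104 pM × 1.20 × 10⁹ = 1.25 × 10¹¹ pM = 125 mM.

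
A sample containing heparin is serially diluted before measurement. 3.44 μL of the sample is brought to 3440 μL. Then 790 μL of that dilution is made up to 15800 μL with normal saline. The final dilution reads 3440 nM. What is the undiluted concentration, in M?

0.0688 M

Overall dilution factor = 1000 × 20 = 2.00 × 10⁴.
Original = 3440 nM × 2.00 × 10⁴ = 6.88 × 10⁷ nM = 0.0688 M.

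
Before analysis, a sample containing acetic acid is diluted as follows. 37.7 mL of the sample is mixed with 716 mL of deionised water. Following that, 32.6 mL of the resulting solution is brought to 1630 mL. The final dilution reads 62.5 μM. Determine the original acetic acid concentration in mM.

62.5 mM

Overall dilution factor = 19.99 × 50 = 1000.
Original = 62.5 μM × 1000 = 6.25 × 10⁴ μM = 62.5 mM.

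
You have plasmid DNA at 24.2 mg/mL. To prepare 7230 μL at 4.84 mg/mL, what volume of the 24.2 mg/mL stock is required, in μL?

1450 μL

V₁ = C₂V₂/C₁ = 4.84 × 7230 / 24.2 = 1446 μL.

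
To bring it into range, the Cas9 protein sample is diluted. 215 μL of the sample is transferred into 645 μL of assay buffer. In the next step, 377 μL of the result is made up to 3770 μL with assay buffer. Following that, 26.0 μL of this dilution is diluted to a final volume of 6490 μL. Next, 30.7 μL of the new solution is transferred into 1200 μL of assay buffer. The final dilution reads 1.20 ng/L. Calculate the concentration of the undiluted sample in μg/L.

480 μg/L

Overall dilution factor = 4 × 10 × 249.6 × 40.09 = 4.00 × 10⁵.
Original = 1.20 ng/L × 4.00 × 10⁵ = 4.80 × 10⁵ ng/L = 480 μg/L.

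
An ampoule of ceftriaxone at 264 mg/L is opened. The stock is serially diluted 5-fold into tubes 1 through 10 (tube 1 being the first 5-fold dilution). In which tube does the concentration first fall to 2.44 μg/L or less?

tube 8

Tube n has concentration 264 mg/L / 5ⁿ.
Need 5ⁿ ≥ 264 mg/L / 2.44 μg/L = 1.08 × 10⁵, so n ≥ 7.20.
First such tube: n = 8.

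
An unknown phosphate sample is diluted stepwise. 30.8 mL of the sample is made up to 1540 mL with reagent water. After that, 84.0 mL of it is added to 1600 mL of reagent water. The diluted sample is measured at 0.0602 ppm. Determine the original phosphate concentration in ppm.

Overall dilution factor = 50 × 20.05 = 1002.
Original = 0.0602 ppm × 1002 = 60.3 ppm.

60.3 ppm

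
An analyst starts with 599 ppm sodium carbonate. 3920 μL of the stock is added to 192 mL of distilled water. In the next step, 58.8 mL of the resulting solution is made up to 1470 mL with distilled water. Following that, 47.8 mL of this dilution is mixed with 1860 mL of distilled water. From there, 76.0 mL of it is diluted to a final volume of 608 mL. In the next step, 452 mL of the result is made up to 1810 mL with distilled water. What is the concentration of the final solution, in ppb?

Overall dilution factor = 49.98 × 25 × 39.91 × 8 × 4.004 = 1.60 × 10⁶.
599 ppm / 1.60 × 10⁶ = 3.75 × 10⁻⁴ ppm = 0.375 ppb.

0.375 ppb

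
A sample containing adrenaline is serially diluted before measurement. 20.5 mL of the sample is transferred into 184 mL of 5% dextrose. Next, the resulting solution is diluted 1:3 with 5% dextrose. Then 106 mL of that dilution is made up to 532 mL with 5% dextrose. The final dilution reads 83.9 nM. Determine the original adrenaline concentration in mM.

Overall dilution factor = 9.976 × 3 × 5.019 = 150.
Original = 83.9 nM × 150 = 1.26 × 10⁴ nM = 0.0126 mM.

0.0126 mM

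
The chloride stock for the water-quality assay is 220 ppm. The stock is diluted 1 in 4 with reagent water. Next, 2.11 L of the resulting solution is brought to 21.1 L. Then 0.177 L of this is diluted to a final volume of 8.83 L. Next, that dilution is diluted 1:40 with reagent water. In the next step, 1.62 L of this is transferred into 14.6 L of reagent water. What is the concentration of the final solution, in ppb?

Overall dilution factor = 4 × 10 × 49.89 × 40 × 10.01 = 7.99 × 10⁵.
220 ppm / 7.99 × 10⁵ = 2.75 × 10⁻⁴ ppm = 0.275 ppb.

0.275 ppb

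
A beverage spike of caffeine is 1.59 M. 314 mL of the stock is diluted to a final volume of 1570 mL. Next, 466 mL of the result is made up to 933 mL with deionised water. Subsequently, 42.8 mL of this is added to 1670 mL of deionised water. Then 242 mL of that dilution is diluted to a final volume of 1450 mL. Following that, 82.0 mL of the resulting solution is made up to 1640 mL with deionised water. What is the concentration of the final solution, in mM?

Overall dilution factor = 5 × 2.002 × 40.02 × 5.992 × 20 = 4.80 × 10⁴.
1.59 M / 4.80 × 10⁴ = 3.31 × 10⁻⁵ M = 0.0331 mM.

0.0331 mM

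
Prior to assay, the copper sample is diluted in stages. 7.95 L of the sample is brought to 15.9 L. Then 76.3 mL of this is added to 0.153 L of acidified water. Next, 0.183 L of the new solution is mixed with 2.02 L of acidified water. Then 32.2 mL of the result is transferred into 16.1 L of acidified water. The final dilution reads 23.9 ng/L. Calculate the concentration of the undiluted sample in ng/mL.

866 ng/mL

Overall dilution factor = 2 × 3.005 × 12.04 × 501 = 3.63 × 10⁴.
Original = 23.9 ng/L × 3.63 × 10⁴ = 8.66 × 10⁵ ng/L = 866 ng/mL.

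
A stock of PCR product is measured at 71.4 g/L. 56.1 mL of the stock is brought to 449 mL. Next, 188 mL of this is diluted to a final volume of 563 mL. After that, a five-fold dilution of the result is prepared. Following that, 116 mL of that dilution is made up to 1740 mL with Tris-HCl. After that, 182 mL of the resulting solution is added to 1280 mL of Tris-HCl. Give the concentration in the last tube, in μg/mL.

4.94 μg/mL

Overall dilution factor = 8.004 × 2.995 × 5 × 15 × 8.033 = 1.44 × 10⁴.
71.4 g/L / 1.44 × 10⁴ = 4.94 × 10⁻³ g/L = 4.94 μg/mL.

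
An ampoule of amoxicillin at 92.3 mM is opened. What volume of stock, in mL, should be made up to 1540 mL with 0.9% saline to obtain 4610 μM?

4610 μM = 4.61 mM.
V₁ = C₂V₂/C₁ = 4.61 × 1540 / 92.3 = 76.9 mL.

76.9 mL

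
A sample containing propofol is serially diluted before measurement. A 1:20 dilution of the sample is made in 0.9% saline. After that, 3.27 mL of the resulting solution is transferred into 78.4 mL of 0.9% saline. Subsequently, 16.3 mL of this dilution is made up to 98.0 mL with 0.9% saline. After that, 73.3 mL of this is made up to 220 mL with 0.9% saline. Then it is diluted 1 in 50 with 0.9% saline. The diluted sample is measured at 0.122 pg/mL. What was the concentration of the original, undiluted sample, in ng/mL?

55.0 ng/mL

Overall dilution factor = 20 × 24.98 × 6.012 × 3.001 × 50 = 4.51 × 10⁵.
Original = 0.122 pg/mL × 4.51 × 10⁵ = 5.50 × 10⁴ pg/mL = 55.0 ng/mL.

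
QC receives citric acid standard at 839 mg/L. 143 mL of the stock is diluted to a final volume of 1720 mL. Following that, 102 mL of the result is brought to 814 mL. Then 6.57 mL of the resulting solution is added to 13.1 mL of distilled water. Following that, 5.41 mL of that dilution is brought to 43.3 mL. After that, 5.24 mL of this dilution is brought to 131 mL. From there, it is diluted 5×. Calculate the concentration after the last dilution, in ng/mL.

Overall dilution factor = 12.03 × 7.980 × 2.994 × 8.004 × 25 × 5 = 2.88 × 10⁵.
839 mg/L / 2.88 × 10⁵ = 2.92 × 10⁻³ mg/L = 2.92 ng/mL.

2.92 ng/mL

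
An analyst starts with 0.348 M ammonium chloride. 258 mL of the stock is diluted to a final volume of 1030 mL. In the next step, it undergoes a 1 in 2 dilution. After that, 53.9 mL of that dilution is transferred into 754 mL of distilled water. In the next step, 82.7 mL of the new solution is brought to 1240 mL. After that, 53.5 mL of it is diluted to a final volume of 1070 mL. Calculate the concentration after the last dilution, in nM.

9700 nM

Overall dilution factor = 3.992 × 2 × 14.99 × 14.99 × 20 = 3.59 × 10⁴.
0.348 M / 3.59 × 10⁴ = 9.70 × 10⁻⁶ M = 9700 nM.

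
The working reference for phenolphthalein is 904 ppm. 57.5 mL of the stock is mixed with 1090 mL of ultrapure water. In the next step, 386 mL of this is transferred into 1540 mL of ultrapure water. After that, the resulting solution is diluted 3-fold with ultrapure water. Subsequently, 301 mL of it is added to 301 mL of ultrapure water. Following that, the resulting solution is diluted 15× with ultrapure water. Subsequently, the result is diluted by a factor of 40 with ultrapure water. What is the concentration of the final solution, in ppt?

2520 ppt

Overall dilution factor = 19.96 × 4.990 × 3 × 2 × 15 × 40 = 3.58 × 10⁵.
904 ppm / 3.58 × 10⁵ = 2.52 × 10⁻³ ppm = 2520 ppt.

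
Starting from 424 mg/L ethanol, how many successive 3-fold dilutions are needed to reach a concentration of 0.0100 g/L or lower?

Need 3ⁿ ≥ 42.4, so n ≥ log(42.4)/log(3) = 3.41.
Minimum whole steps: n = 4.

4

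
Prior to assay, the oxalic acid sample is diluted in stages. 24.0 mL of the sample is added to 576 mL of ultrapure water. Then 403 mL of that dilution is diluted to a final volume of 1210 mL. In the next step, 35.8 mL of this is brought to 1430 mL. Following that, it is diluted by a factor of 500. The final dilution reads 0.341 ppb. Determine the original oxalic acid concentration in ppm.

Overall dilution factor = 25 × 3.002 × 39.94 × 500 = 1.50 × 10⁶.
Original = 0.341 ppb × 1.50 × 10⁶ = 5.11 × 10⁵ ppb = 511 ppm.

511 ppm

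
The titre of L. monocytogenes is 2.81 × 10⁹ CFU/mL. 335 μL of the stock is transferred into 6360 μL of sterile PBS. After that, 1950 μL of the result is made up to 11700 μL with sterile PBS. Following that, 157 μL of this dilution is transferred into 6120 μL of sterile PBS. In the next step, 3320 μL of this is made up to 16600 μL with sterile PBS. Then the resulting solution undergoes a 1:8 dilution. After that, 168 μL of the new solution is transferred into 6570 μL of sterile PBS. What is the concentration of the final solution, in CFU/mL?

Overall dilution factor = 19.99 × 6 × 39.98 × 5 × 8 × 40.11 = 7.69 × 10⁶.
2.81 × 10⁹ CFU/mL / 7.69 × 10⁶ = 365 CFU/mL.

365 CFU/mL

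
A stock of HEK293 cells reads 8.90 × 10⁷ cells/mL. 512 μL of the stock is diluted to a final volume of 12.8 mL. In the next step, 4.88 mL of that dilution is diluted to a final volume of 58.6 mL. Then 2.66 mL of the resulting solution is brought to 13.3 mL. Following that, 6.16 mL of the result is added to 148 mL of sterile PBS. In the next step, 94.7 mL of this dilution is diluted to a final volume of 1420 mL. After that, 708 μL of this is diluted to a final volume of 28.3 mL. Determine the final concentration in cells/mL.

3.95 cells/mL

Overall dilution factor = 25 × 12.01 × 5 × 25.03 × 14.99 × 39.97 = 2.25 × 10⁷.
8.90 × 10⁷ cells/mL / 2.25 × 10⁷ = 3.95 cells/mL.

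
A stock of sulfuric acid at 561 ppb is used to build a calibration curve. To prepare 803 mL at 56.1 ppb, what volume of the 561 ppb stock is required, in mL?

80.3 mL

V₁ = C₂V₂/C₁ = 56.1 × 803 / 561 = 80.3 mL.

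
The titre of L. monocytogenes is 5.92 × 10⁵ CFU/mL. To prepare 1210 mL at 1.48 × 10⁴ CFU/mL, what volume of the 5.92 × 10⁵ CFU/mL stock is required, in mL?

V₁ = C₂V₂/C₁ = 1.48 × 10⁴ × 1210 / 5.92 × 10⁵ = 30.2 mL.

30.2 mL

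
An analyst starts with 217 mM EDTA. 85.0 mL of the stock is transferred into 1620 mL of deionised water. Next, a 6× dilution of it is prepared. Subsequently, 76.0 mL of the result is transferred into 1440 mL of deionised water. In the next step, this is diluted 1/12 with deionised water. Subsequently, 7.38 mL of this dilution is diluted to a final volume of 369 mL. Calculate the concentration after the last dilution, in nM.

Overall dilution factor = 20.06 × 6 × 19.95 × 12 × 50 = 1.44 × 10⁶.
217 mM / 1.44 × 10⁶ = 1.51 × 10⁻⁴ mM = 151 nM.

151 nM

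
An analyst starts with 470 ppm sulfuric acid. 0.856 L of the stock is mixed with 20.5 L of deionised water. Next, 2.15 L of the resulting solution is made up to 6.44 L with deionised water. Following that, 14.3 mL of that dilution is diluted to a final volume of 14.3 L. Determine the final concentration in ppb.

6.29 ppb

Overall dilution factor = 24.95 × 2.995 × 1000 = 7.47 × 10⁴.
470 ppm / 7.47 × 10⁴ = 6.29 × 10⁻³ ppm = 6.29 ppb.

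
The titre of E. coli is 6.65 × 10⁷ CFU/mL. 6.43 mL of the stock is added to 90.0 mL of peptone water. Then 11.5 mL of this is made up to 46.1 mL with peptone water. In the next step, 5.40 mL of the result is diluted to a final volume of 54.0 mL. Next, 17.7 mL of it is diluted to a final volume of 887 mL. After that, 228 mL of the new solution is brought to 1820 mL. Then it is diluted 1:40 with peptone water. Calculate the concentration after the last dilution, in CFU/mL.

Overall dilution factor = 15.00 × 4.009 × 10 × 50.11 × 7.982 × 40 = 9.62 × 10⁶.
6.65 × 10⁷ CFU/mL / 9.62 × 10⁶ = 6.91 CFU/mL.

6.91 CFU/mL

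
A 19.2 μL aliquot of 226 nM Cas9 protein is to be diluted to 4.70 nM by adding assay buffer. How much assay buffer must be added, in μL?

V₂ = C₁V₁/C₂ = 226 × 19.2 / 4.70 = 923 μL.
Diluent to add = V₂ − V₁ = 923 − 19.2 = 904 μL.

904 μL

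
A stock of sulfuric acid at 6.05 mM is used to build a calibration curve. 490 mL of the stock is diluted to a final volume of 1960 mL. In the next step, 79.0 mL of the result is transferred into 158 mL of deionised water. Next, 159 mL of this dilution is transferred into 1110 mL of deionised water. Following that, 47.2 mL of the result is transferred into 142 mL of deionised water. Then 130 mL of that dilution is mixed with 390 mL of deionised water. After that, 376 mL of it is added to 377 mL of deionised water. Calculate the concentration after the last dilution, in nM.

1970 nM

Overall dilution factor = 4 × 3 × 7.981 × 4.008 × 4 × 2.003 = 3075.
6.05 mM / 3075 = 1.97 × 10⁻³ mM = 1970 nM.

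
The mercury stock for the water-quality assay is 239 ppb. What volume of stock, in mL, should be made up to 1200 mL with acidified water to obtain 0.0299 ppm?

150 mL

0.0299 ppm = 29.9 ppb.
V₁ = C₂V₂/C₁ = 29.9 × 1200 / 239 = 150 mL.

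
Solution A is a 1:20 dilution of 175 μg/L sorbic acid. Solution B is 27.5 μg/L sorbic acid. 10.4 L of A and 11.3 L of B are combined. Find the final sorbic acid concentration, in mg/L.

C_A = 175 μg/L / 20 = 8.75 μg/L.
C_mix = (C_A·V_A + C_B·V_B)/(V_A + V_B) = (8.75×10.4 + 27.5×11.3) / 21.70 = 18.5 μg/L = 0.0185 mg/L.

0.0185 mg/L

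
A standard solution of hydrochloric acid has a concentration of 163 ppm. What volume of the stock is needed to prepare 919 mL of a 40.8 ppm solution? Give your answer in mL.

230 mL

V₁ = C₂V₂/C₁ = 40.8 × 919 / 163 = 230 mL.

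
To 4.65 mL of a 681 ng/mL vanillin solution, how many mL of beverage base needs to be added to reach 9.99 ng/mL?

V₂ = C₁V₁/C₂ = 681 × 4.65 / 9.99 = 317 mL.
Diluent to add = V₂ − V₁ = 317 − 4.65 = 312 mL.

312 mL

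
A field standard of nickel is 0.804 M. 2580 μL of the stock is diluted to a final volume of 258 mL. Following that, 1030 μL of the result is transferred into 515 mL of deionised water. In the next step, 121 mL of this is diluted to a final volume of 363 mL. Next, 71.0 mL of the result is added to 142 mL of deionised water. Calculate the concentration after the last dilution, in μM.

Overall dilution factor = 100 × 501 × 3 × 3 = 4.51 × 10⁵.
0.804 M / 4.51 × 10⁵ = 1.78 × 10⁻⁶ M = 1.78 μM.

1.78 μM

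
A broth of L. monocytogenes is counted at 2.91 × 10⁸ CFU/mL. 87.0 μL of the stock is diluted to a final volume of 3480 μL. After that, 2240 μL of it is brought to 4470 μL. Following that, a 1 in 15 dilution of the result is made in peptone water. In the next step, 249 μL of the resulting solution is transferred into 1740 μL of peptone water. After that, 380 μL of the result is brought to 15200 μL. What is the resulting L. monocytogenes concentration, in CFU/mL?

761 CFU/mL

Overall dilution factor = 40 × 1.996 × 15 × 7.988 × 40 = 3.83 × 10⁵.
2.91 × 10⁸ CFU/mL / 3.83 × 10⁵ = 761 CFU/mL.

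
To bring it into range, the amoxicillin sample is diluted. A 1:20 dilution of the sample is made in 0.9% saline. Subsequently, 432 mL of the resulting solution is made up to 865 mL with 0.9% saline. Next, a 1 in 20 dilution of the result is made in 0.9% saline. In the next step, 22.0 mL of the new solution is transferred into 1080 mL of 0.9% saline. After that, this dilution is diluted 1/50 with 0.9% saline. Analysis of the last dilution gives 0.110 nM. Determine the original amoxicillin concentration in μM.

Overall dilution factor = 20 × 2.002 × 20 × 50.09 × 50 = 2.01 × 10⁶.
Original = 0.110 nM × 2.01 × 10⁶ = 2.21 × 10⁵ nM = 221 μM.

221 μM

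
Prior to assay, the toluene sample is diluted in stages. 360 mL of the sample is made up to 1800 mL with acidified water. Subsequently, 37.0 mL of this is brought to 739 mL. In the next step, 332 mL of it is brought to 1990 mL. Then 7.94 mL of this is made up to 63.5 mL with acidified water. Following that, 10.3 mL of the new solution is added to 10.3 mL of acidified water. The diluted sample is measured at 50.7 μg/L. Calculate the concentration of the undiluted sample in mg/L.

Overall dilution factor = 5 × 19.97 × 5.994 × 7.997 × 2 = 9574.
Original = 50.7 μg/L × 9574 = 4.85 × 10⁵ μg/L = 485 mg/L.

485 mg/L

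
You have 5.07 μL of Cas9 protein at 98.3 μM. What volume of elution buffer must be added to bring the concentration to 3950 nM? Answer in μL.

3950 nM = 3.95 μM.
V₂ = C₁V₁/C₂ = 98.3 × 5.07 / 3.95 = 126 μL.
Diluent to add = V₂ − V₁ = 126 − 5.07 = 121 μL.

121 μL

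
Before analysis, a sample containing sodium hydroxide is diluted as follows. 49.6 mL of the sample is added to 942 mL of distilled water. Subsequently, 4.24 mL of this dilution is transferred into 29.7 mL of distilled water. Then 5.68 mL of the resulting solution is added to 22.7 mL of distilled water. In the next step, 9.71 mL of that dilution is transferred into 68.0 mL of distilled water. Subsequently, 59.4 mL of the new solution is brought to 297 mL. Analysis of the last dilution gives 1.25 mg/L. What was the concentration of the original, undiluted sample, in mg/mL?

Overall dilution factor = 19.99 × 8.005 × 4.996 × 8.003 × 5 = 3.20 × 10⁴.
Original = 1.25 mg/L × 3.20 × 10⁴ = 4.00 × 10⁴ mg/L = 40.0 mg/mL.

40.0 mg/mL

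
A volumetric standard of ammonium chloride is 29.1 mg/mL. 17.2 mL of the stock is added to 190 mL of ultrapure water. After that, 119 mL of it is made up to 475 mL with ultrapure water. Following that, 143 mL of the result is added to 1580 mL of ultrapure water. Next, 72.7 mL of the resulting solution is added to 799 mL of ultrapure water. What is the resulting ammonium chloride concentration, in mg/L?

4.19 mg/L

Overall dilution factor = 12.05 × 3.992 × 12.05 × 11.99 = 6947.
29.1 mg/mL / 6947 = 4.19 × 10⁻³ mg/mL = 4.19 mg/L.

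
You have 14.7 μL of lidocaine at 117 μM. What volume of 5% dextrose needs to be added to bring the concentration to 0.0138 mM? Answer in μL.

0.0138 mM = 13.8 μM.
V₂ = C₁V₁/C₂ = 117 × 14.7 / 13.8 = 125 μL.
Diluent to add = V₂ − V₁ = 125 − 14.7 = 110 μL.

110 μL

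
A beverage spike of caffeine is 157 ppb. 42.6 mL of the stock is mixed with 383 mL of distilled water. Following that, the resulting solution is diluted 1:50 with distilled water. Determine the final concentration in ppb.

Overall dilution factor = 9.991 × 50 = 500.
157 ppb / 500 = 0.314 ppb.

0.314 ppb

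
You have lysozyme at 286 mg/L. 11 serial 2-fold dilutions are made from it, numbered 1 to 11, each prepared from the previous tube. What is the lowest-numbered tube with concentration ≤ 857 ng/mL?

tube 9

Tube n has concentration 286 mg/L / 2ⁿ.
Need 2ⁿ ≥ 286 mg/L / 857 ng/mL = 334, so n ≥ 8.38.
First such tube: n = 9.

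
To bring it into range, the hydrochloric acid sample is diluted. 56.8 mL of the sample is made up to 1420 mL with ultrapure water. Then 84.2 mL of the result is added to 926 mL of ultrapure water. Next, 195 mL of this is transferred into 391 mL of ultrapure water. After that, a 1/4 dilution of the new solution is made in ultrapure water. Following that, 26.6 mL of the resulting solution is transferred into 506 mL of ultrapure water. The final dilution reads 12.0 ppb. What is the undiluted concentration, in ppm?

866 ppm

Overall dilution factor = 25 × 12.00 × 3.005 × 4 × 20.02 = 7.22 × 10⁴.
Original = 12.0 ppb × 7.22 × 10⁴ = 8.66 × 10⁵ ppb = 866 ppm.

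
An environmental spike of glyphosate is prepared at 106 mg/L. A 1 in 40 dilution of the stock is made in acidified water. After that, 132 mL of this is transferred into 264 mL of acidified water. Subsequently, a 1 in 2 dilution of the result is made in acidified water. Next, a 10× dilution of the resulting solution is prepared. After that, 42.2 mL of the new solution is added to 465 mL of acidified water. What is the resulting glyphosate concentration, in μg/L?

Overall dilution factor = 40 × 3 × 2 × 10 × 12.02 = 2.88 × 10⁴.
106 mg/L / 2.88 × 10⁴ = 3.67 × 10⁻³ mg/L = 3.67 μg/L.

3.67 μg/L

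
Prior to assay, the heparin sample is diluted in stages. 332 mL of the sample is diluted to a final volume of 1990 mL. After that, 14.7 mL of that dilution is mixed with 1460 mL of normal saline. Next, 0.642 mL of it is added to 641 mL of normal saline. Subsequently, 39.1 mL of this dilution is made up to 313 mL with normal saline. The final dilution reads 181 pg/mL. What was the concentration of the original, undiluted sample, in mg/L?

871 mg/L

Overall dilution factor = 5.994 × 100.3 × 999.4 × 8.005 = 4.81 × 10⁶.
Original = 181 pg/mL × 4.81 × 10⁶ = 8.71 × 10⁸ pg/mL = 871 mg/L.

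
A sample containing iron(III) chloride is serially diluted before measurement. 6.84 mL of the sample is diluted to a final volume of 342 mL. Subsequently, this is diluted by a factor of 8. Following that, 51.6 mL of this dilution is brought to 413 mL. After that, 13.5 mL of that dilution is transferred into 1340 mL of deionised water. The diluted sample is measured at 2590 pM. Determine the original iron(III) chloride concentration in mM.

Overall dilution factor = 50 × 8 × 8.004 × 100.3 = 3.21 × 10⁵.
Original = 2590 pM × 3.21 × 10⁵ = 8.31 × 10⁸ pM = 0.831 mM.

0.831 mM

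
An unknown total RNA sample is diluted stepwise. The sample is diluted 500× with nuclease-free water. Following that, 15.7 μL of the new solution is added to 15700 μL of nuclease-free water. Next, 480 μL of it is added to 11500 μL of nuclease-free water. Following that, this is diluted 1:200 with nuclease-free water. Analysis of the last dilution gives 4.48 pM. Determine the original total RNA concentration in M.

0.0112 M

Overall dilution factor = 500 × 1001 × 24.96 × 200 = 2.50 × 10⁹.
Original = 4.48 pM × 2.50 × 10⁹ = 1.12 × 10¹⁰ pM = 0.0112 M.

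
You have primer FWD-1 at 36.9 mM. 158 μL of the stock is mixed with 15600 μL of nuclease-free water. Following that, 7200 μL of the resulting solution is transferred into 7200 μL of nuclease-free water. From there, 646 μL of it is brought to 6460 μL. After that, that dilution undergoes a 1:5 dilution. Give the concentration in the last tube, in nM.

3700 nM

Overall dilution factor = 99.73 × 2 × 10 × 5 = 9973.
36.9 mM / 9973 = 3.70 × 10⁻³ mM = 3700 nM.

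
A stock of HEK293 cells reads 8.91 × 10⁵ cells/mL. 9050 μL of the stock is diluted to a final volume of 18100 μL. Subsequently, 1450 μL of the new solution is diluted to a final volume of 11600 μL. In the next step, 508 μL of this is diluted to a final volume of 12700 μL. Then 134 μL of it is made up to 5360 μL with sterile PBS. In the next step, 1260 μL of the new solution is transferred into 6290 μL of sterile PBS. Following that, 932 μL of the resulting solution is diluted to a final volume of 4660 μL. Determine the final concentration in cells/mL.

Overall dilution factor = 2 × 8 × 25 × 40 × 5.992 × 5 = 4.79 × 10⁵.
8.91 × 10⁵ cells/mL / 4.79 × 10⁵ = 1.86 cells/mL.

1.86 cells/mL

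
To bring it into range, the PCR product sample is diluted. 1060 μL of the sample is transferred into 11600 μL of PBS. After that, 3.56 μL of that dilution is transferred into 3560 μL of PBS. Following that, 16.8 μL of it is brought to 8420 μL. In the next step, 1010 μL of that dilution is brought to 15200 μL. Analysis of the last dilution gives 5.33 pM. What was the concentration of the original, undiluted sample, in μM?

481 μM

Overall dilution factor = 11.94 × 1001 × 501.2 × 15.05 = 9.02 × 10⁷.
Original = 5.33 pM × 9.02 × 10⁷ = 4.81 × 10⁸ pM = 481 μM.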